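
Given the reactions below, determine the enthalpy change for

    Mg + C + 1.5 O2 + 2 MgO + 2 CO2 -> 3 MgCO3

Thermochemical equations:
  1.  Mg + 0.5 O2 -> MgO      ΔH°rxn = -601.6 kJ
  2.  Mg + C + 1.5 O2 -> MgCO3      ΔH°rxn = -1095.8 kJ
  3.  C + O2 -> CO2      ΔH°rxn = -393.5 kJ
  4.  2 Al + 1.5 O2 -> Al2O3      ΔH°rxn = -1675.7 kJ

eq. 1 reversed and × 2: (-2)·(-601.6) = +1203.2 kJ
eq. 2 × 3: (3)·(-1095.8) = -3287.4 kJ
eq. 3 reversed and × 2: (-2)·(-393.5) = +787.0 kJ
eq. 4: not needed.
ΔH°rxn = (-2)·(-601.6) + (3)·(-1095.8) + (-2)·(-393.5) = -1297.2 kJ

ΔH°rxn = -1297.2 kJ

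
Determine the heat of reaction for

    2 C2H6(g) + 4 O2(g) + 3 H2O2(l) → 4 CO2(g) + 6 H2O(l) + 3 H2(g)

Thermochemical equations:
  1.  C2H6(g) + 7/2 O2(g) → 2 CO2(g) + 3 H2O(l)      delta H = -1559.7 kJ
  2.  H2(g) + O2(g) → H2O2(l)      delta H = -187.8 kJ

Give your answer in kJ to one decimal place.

eq. 1 × 2 (×2 to match 2 C2H6(g) in the target): (2)·(-1559.7) = -3119.4 kJ
eq. 2 reversed and × 3 (H2O2(l) must end up as a reactant; scale by 3 for the 3 H2O2(l)): (-3)·(-187.8) = +563.4 kJ
Since enthalpy is a state function, delta H = (-3119.4) + (+563.4) = -2556.0 kJ

delta H = -2556.0 kJ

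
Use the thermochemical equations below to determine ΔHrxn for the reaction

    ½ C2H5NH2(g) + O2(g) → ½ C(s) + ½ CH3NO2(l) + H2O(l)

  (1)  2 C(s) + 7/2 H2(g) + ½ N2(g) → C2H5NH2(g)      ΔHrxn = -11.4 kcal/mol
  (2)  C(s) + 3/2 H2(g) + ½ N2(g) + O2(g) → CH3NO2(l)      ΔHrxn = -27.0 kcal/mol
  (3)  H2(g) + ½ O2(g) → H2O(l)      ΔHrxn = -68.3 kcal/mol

ΔHrxn = -76.1 kcal/mol

(1) reversed and × 1/2: (-1/2)·(-11.4) = +5.7 kcal/mol
(2) × 1/2: (1/2)·(-27.0) = -13.5 kcal/mol
(3) as written: -68.3 kcal/mol
Since enthalpy is a state function, ΔHrxn = (-1/2)·(-11.4) + (1/2)·(-27.0) + (1)·(-68.3) = -76.1 kcal/mol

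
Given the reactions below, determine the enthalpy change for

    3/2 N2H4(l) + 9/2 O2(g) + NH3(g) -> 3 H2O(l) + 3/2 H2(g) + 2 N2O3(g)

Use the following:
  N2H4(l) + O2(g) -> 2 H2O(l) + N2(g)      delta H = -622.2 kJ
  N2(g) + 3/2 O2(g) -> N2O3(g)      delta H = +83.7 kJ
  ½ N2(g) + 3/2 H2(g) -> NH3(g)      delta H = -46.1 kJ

delta H = -719.8 kJ

equation 1 × 3/2 (×3/2 to match 3/2 N2H4(l) in the target): (3/2)·(-622.2) = -933.3 kJ
equation 2 × 2 (scale by 2 for the 2 N2O3(g)): (2)·(+83.7) = +167.4 kJ
equation 3 reversed (NH3(g) must end up as a reactant): +46.1 kJ
Since enthalpy is a state function, delta H = (3/2)·(-622.2) + (2)·(+83.7) + (-1)·(-46.1) = -719.8 kJ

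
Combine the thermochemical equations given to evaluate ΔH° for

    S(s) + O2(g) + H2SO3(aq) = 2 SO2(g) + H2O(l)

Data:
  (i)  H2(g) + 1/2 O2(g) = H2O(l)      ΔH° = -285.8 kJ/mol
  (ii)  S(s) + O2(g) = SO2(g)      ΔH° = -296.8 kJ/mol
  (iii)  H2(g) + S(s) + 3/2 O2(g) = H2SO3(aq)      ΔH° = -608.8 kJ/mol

ΔH° = -270.6 kJ/mol

(i) as written (H2O(l) already on the product side): -285.8 kJ/mol
(ii) × 2 (×2 to match 2 SO2(g) in the target): (2)·(-296.8) = -593.6 kJ/mol
(iii) reversed (reverse to put H2SO3(aq) on the reactant side): +608.8 kJ/mol
ΔH° = (1)·(-285.8) + (2)·(-296.8) + (-1)·(-608.8) = -270.6 kJ/mol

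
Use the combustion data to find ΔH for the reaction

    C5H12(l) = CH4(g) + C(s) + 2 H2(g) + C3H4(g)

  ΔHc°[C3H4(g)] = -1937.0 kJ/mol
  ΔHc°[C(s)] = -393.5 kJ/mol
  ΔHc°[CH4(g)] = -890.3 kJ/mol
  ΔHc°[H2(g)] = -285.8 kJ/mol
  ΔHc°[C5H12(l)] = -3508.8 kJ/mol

With combustion enthalpies, reactants minus products:
= [1·(-3508.8)] − [1·(-890.3) + 1·(-393.5) + 2·(-285.8) + 1·(-1937.0)]
= 283.6 kJ/mol

ΔH = 283.6 kJ/mol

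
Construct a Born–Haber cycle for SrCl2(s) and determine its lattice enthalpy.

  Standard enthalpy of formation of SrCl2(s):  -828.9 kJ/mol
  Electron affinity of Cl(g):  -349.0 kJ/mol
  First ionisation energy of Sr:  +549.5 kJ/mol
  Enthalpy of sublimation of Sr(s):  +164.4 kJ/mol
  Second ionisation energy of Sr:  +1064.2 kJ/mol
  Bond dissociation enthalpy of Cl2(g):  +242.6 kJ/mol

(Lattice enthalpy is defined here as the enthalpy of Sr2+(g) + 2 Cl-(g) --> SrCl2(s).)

U = -2151.6 kJ/mol

ΔHf° = 1·ΔHsub + 1·(ΣIE) + 1·D(Cl2) + 2·EA + U
-828.9 = 1·(+164.4) + 1·(+1613.7) + 1·(+242.6) + 2·(-349.0) + U
U = -828.9 − (+1322.7) = -2151.6 kJ/mol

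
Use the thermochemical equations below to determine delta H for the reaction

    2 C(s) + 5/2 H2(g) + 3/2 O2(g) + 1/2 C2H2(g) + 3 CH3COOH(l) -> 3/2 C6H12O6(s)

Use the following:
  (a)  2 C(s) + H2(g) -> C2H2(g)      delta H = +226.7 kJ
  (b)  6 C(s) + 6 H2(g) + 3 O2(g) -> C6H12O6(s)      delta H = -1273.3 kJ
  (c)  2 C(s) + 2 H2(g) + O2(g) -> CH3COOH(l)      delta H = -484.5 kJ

(a) reversed and × 1/2: (-1/2)·(+226.7) = -113.35 kJ
(b) × 3/2: (3/2)·(-1273.3) = -1909.95 kJ
(c) reversed and × 3: (-3)·(-484.5) = +1453.5 kJ
delta H = (-1/2)·(+226.7) + (3/2)·(-1273.3) + (-3)·(-484.5) = -569.8 kJ

delta H = -569.8 kJ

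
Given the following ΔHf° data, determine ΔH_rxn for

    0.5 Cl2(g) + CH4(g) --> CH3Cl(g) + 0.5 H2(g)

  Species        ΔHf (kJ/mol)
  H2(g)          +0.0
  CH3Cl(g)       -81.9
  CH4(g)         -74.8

ΔH_rxn = -7.1 kJ/mol

ΔH°rxn = Σ nΔHf°(products) − Σ nΔHf°(reactants).
Products: 1·(-81.9) + 1/2·(+0.0) = -81.9
Reactants: 1/2·(+0.0) + 1·(-74.8) = -74.8
ΔH_rxn = (-81.9) − (-74.8) = -7.1 kJ/mol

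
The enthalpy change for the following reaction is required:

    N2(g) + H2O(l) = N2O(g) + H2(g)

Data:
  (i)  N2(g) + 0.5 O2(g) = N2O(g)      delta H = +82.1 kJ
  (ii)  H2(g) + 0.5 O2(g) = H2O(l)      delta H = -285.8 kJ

(i) as written: +82.1 kJ
(ii) reversed: +285.8 kJ
Summing the manipulated equations, delta H = (+82.1) + (+285.8) = 367.9 kJ

delta H = 367.9 kJ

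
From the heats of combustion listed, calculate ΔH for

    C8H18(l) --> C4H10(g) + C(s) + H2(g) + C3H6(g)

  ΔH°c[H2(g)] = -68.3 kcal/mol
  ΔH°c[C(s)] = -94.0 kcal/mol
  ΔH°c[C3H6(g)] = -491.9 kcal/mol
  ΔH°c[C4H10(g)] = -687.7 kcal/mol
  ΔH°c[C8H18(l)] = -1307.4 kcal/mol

ΔH = 34.5 kcal/mol

With combustion enthalpies, reactants minus products:
= [1·(-1307.4)] − [1·(-687.7) + 1·(-94.0) + 1·(-68.3) + 1·(-491.9)]
= 34.5 kcal/mol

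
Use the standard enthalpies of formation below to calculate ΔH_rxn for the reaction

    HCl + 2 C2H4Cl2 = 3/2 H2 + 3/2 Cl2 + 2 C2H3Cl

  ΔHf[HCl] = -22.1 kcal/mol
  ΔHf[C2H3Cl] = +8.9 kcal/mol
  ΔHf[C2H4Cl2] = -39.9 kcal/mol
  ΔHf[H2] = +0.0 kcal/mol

Products: 3/2·(+0.0) + 3/2·(+0.0) + 2·(+8.9) = +17.8
Reactants: 1·(-22.1) + 2·(-39.9) = -101.9
ΔH_rxn = (+17.8) − (-101.9) = 119.7 kcal/mol

ΔH_rxn = 119.7 kcal/mol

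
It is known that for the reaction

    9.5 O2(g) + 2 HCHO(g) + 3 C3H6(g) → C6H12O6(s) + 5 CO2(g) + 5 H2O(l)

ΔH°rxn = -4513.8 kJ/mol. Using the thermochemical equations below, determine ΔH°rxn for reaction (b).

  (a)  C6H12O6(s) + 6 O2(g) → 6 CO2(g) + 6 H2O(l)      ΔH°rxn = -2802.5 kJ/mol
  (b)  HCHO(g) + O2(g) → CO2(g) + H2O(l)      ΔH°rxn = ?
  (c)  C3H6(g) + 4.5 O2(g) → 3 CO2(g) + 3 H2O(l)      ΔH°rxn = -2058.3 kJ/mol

ΔH°rxn = -570.7 kJ/mol

(a) reversed (C6H12O6(s) must end up as a product): +2802.5 kJ/mol
(b) × 2 (×2 to match 2 HCHO(g) in the target): contributes 2·x
(c) × 3 (×3 to match 3 C3H6(g) in the target): (3)·(-2058.3) = -6174.9 kJ/mol
-4513.8 = (+2802.5) + (-6174.9) + 2·x
x = (-4513.8 − (-3372.4)) / (2) = -570.7 kJ/mol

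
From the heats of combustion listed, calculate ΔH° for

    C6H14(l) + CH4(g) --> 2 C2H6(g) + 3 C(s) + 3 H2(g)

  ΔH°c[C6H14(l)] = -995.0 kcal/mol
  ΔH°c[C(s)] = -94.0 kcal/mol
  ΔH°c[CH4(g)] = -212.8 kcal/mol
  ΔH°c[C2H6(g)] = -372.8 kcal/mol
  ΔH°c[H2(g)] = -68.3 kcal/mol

With combustion enthalpies, reactants minus products:
= [1·(-995.0) + 1·(-212.8)] − [2·(-372.8) + 3·(-94.0) + 3·(-68.3)]
= 24.7 kcal/mol

ΔH° = 24.7 kcal/mol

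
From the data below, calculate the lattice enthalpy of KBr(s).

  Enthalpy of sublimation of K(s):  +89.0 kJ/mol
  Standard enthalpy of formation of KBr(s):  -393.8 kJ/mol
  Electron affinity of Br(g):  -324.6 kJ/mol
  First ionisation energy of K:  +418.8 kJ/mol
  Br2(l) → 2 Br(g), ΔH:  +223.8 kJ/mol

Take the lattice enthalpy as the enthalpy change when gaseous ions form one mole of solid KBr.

ΔHf° = 1·ΔHsub + 1·(ΣIE) + 1/2·D(Br2) + 1·EA + U
-393.8 = 1·(+89.0) + 1·(+418.8) + 1/2·(+223.8) + 1·(-324.6) + U
U = -393.8 − (+295.1) = -688.9 kJ/mol

U = -688.9 kJ/mol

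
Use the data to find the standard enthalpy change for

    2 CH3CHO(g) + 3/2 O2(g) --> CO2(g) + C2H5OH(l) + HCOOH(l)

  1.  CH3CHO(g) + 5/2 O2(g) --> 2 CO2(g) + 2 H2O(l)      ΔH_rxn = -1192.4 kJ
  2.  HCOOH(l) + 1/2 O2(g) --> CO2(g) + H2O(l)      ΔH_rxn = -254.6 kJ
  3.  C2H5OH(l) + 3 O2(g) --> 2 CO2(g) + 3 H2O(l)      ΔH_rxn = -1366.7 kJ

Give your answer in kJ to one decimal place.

eq. 1 × 2: (2)·(-1192.4) = -2384.8 kJ
eq. 2 reversed: +254.6 kJ
eq. 3 reversed: +1366.7 kJ
Combining the equations, ΔH_rxn = (2)·(-1192.4) + (-1)·(-254.6) + (-1)·(-1366.7) = -763.5 kJ

ΔH_rxn = -763.5 kJ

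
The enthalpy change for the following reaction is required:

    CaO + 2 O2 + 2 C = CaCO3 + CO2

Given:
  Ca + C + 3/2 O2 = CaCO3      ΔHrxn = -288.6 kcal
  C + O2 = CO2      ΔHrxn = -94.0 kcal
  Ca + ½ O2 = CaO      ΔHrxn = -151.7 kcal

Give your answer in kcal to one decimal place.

ΔHrxn = -230.9 kcal

equation 1 as written (CaCO3 already on the product side): -288.6 kcal
equation 2 as written (CO2 already on the product side): -94.0 kcal
equation 3 reversed (CaO must end up as a reactant): +151.7 kcal
ΔHrxn = (1)·(-288.6) + (1)·(-94.0) + (-1)·(-151.7) = -230.9 kcal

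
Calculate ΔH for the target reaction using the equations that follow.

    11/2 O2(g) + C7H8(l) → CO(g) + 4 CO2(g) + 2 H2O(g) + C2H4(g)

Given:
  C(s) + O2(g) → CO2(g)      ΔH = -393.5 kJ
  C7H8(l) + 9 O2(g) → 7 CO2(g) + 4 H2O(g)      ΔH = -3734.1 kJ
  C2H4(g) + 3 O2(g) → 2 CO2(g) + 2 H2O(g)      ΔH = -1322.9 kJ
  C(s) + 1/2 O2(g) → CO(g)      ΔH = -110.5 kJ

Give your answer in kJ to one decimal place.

ΔH = -2128.2 kJ

equation 1 reversed: +393.5 kJ
equation 2 as written (C7H8(l) already on the reactant side): -3734.1 kJ
equation 3 reversed (reverse to put C2H4(g) on the product side): +1322.9 kJ
equation 4 as written (CO(g) already on the product side): -110.5 kJ
ΔH = (-1)·(-393.5) + (1)·(-3734.1) + (-1)·(-1322.9) + (1)·(-110.5) = -2128.2 kJ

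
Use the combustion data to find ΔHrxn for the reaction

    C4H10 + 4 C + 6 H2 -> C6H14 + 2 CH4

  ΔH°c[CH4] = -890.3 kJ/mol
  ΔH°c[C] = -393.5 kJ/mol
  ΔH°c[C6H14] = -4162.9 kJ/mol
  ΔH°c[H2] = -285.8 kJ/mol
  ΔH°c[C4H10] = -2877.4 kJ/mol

ΔHrxn = -222.7 kJ/mol

With combustion enthalpies, reactants minus products:
= [1·(-2877.4) + 4·(-393.5) + 6·(-285.8)] − [1·(-4162.9) + 2·(-890.3)]
= -222.7 kJ/mol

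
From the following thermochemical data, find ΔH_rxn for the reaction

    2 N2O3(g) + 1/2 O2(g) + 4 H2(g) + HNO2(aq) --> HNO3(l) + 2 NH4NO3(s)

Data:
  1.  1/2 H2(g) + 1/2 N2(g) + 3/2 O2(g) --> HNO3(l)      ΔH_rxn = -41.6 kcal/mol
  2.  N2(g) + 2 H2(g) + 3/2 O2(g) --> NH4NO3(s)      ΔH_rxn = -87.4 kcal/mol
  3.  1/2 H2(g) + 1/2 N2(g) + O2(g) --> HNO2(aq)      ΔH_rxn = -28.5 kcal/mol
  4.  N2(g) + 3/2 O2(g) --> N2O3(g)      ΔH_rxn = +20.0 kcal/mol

ΔH_rxn = -227.9 kcal/mol

eq. 1 as written (HNO3(l) already on the product side): -41.6 kcal/mol
eq. 2 × 2 (×2 to match 2 NH4NO3(s) in the target): (2)·(-87.4) = -174.8 kcal/mol
eq. 3 reversed (HNO2(aq) must end up as a reactant): +28.5 kcal/mol
eq. 4 reversed and × 2 (N2O3(g) must end up as a reactant; ×2 to match 2 N2O3(g) in the target): (-2)·(+20.0) = -40.0 kcal/mol
ΔH_rxn = (1)·(-41.6) + (2)·(-87.4) + (-1)·(-28.5) + (-2)·(+20.0) = -227.9 kcal/mol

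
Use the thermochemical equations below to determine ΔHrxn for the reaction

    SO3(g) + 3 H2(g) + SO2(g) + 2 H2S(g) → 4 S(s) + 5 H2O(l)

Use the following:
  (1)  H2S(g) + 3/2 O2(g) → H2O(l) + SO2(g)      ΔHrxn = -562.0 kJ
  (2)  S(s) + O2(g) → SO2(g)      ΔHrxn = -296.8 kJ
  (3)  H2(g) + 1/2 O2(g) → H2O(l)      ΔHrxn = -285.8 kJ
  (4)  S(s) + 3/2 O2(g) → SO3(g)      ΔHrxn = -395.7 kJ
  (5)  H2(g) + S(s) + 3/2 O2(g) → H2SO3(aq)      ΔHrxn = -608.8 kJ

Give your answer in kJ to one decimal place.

(1) × 2 (×2 to match 2 H2S(g) in the target): (2)·(-562.0) = -1124.0 kJ
(2) reversed and × 3: (-3)·(-296.8) = +890.4 kJ
(3) × 3: (3)·(-285.8) = -857.4 kJ
(4) reversed (SO3(g) must end up as a reactant): +395.7 kJ
(5): not needed (H2SO3(aq) appears nowhere else).
ΔHrxn = (-1124.0) + (+890.4) + (-857.4) + (+395.7) = -695.3 kJ

ΔHrxn = -695.3 kJ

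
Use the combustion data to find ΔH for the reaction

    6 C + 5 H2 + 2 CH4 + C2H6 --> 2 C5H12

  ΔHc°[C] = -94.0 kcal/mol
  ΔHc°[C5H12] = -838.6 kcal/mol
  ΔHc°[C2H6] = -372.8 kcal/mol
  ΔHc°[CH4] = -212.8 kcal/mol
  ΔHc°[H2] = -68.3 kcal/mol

With combustion enthalpies, reactants minus products:
= [6·(-94.0) + 5·(-68.3) + 2·(-212.8) + 1·(-372.8)] − [2·(-838.6)]
= -26.7 kcal/mol

ΔH = -26.7 kcal/mol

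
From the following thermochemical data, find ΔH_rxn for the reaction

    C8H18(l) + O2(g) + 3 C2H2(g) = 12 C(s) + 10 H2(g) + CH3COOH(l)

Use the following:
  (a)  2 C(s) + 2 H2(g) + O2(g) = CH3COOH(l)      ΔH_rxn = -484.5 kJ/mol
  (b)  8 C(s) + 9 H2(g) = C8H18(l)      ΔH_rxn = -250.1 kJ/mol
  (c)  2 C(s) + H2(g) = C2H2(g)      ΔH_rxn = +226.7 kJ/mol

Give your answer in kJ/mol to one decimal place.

ΔH_rxn = -914.5 kJ/mol

(a) as written (CH3COOH(l) already on the product side): -484.5 kJ/mol
(b) reversed (reverse to put C8H18(l) on the reactant side): +250.1 kJ/mol
(c) reversed and × 3 (C2H2(g) must end up as a reactant; scale by 3 for the 3 C2H2(g)): (-3)·(+226.7) = -680.1 kJ/mol
Summing the manipulated equations, ΔH_rxn = (1)·(-484.5) + (-1)·(-250.1) + (-3)·(+226.7) = -914.5 kJ/mol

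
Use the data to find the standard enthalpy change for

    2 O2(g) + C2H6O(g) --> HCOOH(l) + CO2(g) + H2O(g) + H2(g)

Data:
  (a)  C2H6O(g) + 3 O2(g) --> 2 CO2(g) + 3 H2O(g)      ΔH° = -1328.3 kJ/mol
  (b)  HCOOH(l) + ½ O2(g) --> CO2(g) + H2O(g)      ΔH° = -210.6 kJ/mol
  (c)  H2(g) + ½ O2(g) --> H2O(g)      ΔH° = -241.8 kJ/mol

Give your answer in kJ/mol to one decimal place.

(a) as written: -1328.3 kJ/mol
(b) reversed: +210.6 kJ/mol
(c) reversed: +241.8 kJ/mol
ΔH° = (-1328.3) + (+210.6) + (+241.8) = -875.9 kJ/mol

ΔH° = -875.9 kJ/mol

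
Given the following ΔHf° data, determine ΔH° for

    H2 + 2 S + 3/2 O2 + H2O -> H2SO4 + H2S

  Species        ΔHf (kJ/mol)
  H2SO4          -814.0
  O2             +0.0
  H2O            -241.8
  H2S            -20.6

ΔH° = -592.8 kJ/mol

Products: 1·(-814.0) + 1·(-20.6) = -834.6
Reactants: 1·(+0.0) + 2·(+0.0) + 3/2·(+0.0) + 1·(-241.8) = -241.8
ΔH° = (-834.6) − (-241.8) = -592.8 kJ/mol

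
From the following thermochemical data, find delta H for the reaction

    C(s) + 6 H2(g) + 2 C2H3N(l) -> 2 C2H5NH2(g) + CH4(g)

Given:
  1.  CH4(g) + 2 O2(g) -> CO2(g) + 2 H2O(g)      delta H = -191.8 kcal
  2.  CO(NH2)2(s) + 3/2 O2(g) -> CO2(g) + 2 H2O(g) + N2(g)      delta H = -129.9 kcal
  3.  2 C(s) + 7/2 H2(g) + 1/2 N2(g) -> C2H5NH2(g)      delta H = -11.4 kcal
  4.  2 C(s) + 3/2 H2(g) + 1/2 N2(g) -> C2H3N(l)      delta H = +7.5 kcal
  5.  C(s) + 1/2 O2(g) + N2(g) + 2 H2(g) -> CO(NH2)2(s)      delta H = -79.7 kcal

delta H = -55.6 kcal

eq. 1 reversed: +191.8 kcal
eq. 2 as written: -129.9 kcal
eq. 3 × 2: (2)·(-11.4) = -22.8 kcal
eq. 4 reversed and × 2: (-2)·(+7.5) = -15.0 kcal
eq. 5 as written: -79.7 kcal
Summing the manipulated equations, delta H = (-1)·(-191.8) + (1)·(-129.9) + (2)·(-11.4) + (-2)·(+7.5) + (1)·(-79.7) = -55.6 kcal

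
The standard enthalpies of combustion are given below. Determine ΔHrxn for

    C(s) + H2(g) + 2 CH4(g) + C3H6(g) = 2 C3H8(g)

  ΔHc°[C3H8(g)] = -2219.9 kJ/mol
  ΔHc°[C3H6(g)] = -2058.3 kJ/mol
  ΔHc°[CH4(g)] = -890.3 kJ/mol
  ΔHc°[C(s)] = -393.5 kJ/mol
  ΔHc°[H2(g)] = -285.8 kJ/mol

With combustion enthalpies, reactants minus products:
= [1·(-393.5) + 1·(-285.8) + 2·(-890.3) + 1·(-2058.3)] − [2·(-2219.9)]
= -78.4 kJ/mol

ΔHrxn = -78.4 kJ/mol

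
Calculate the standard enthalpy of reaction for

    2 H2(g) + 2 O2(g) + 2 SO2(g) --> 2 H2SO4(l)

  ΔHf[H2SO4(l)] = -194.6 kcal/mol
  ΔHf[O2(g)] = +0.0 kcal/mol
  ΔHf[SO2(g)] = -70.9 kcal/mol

ΔH°rxn = Σ nΔHf°(products) − Σ nΔHf°(reactants).
Products: 2·(-194.6) = -389.2
Reactants: 2·(+0.0) + 2·(+0.0) + 2·(-70.9) = -141.8
ΔH° = (-389.2) − (-141.8) = -247.4 kcal/mol

ΔH° = -247.4 kcal/mol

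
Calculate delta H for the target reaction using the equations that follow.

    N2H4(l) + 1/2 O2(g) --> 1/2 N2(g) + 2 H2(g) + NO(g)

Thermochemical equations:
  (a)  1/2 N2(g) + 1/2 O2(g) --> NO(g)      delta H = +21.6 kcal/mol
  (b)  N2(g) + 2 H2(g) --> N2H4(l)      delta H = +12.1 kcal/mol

delta H = 9.5 kcal/mol

(a) as written: +21.6 kcal/mol
(b) reversed: -12.1 kcal/mol
By Hess's law, delta H = (+21.6) + (-12.1) = 9.5 kcal/mol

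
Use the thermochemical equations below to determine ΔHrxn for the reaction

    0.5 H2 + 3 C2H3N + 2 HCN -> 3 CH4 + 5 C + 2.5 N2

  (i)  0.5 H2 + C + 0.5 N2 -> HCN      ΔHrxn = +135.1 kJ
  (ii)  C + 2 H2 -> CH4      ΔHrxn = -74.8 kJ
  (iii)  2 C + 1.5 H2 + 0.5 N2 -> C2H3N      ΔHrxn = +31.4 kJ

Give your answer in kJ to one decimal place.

(i) reversed and × 2: (-2)·(+135.1) = -270.2 kJ
(ii) × 3: (3)·(-74.8) = -224.4 kJ
(iii) reversed and × 3: (-3)·(+31.4) = -94.2 kJ
By Hess's law, ΔHrxn = (-270.2) + (-224.4) + (-94.2) = -588.8 kJ

ΔHrxn = -588.8 kJ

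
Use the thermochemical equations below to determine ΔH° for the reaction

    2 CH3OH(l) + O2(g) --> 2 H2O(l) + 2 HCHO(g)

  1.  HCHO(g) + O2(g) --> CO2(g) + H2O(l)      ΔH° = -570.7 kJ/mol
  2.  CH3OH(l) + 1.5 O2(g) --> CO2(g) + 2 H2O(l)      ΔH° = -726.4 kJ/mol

eq. 1 reversed and × 2 (reverse to put HCHO(g) on the product side; ×2 to match 2 HCHO(g) in the target): (-2)·(-570.7) = +1141.4 kJ/mol
eq. 2 × 2 (scale by 2 for the 2 CH3OH(l)): (2)·(-726.4) = -1452.8 kJ/mol
Summing the manipulated equations, ΔH° = (+1141.4) + (-1452.8) = -311.4 kJ/mol

ΔH° = -311.4 kJ/mol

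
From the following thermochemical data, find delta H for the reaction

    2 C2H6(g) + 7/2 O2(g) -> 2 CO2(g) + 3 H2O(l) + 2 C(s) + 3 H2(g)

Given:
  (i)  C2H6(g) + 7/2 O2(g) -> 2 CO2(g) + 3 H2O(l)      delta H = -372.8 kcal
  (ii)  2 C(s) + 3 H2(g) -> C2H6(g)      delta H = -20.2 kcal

(i) as written (CO2(g) already on the product side): -372.8 kcal
(ii) reversed (C(s) must end up as a product): +20.2 kcal
By Hess's law, delta H = (1)·(-372.8) + (-1)·(-20.2) = -352.6 kcal

delta H = -352.6 kcal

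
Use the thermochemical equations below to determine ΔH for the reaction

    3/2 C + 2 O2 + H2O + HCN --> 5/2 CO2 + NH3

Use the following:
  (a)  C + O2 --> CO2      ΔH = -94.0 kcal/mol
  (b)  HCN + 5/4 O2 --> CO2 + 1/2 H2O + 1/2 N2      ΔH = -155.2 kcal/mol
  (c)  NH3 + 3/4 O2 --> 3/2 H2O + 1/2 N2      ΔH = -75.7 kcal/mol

(a) × 3/2 (scale by 3/2 for the 3/2 C): (3/2)·(-94.0) = -141.0 kcal/mol
(b) as written (HCN already on the reactant side): -155.2 kcal/mol
(c) reversed (reverse to put NH3 on the product side): +75.7 kcal/mol
Since enthalpy is a state function, ΔH = (3/2)·(-94.0) + (1)·(-155.2) + (-1)·(-75.7) = -220.5 kcal/mol

ΔH = -220.5 kcal/mol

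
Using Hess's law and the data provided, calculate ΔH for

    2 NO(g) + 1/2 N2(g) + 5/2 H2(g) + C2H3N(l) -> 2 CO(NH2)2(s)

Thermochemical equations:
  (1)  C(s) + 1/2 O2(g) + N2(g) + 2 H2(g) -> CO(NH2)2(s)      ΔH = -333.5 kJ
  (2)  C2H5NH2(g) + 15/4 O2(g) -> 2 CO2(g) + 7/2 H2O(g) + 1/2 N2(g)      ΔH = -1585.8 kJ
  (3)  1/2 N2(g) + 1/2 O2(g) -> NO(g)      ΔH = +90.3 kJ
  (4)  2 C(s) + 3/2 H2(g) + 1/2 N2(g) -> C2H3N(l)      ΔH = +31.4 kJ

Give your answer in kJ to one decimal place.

ΔH = -879.0 kJ

(1) × 2: (2)·(-333.5) = -667.0 kJ
(2): not needed.
(3) reversed and × 2: (-2)·(+90.3) = -180.6 kJ
(4) reversed: -31.4 kJ
ΔH = (-667.0) + (-180.6) + (-31.4) = -879.0 kJ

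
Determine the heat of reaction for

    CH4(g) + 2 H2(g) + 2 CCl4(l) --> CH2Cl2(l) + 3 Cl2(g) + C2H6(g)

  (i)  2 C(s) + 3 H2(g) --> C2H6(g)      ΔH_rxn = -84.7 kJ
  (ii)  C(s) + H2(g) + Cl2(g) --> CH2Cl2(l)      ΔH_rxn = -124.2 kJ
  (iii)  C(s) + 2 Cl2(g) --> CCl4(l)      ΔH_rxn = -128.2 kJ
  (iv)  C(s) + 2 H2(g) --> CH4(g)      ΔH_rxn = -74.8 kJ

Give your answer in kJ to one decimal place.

(i) as written: -84.7 kJ
(ii) as written: -124.2 kJ
(iii) reversed and × 2: (-2)·(-128.2) = +256.4 kJ
(iv) reversed: +74.8 kJ
Summing the manipulated equations, ΔH_rxn = (1)·(-84.7) + (1)·(-124.2) + (-2)·(-128.2) + (-1)·(-74.8) = 122.3 kJ

ΔH_rxn = 122.3 kJ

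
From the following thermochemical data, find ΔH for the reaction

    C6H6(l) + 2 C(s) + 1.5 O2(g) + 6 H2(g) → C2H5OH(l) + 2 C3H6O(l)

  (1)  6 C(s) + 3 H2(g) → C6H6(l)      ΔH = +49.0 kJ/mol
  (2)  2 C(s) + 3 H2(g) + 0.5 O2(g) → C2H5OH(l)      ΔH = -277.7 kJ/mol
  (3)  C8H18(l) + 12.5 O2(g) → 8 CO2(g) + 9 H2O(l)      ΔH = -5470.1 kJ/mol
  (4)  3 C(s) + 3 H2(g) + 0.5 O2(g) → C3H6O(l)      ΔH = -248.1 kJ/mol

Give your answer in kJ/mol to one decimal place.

(1) reversed: -49.0 kJ/mol
(2) as written: -277.7 kJ/mol
(3): not needed.
(4) × 2: (2)·(-248.1) = -496.2 kJ/mol
ΔH = (-49.0) + (-277.7) + (-496.2) = -822.9 kJ/mol

ΔH = -822.9 kJ/mol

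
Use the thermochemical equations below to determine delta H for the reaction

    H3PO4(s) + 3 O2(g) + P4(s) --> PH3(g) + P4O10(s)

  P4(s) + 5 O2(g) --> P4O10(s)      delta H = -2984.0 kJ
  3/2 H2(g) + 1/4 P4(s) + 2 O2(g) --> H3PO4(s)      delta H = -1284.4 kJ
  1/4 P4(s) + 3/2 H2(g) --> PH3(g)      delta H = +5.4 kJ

delta H = -1694.2 kJ

equation 1 as written: -2984.0 kJ
equation 2 reversed: +1284.4 kJ
equation 3 as written: +5.4 kJ
Combining the equations, delta H = (1)·(-2984.0) + (-1)·(-1284.4) + (1)·(+5.4) = -1694.2 kJ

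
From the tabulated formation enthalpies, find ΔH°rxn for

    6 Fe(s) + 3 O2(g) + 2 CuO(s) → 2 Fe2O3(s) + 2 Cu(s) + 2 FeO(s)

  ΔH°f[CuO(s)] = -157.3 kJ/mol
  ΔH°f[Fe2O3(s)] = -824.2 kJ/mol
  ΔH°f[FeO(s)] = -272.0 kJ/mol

Products: 2·(-824.2) + 2·(+0.0) + 2·(-272.0) = -2192.4
Reactants: 6·(+0.0) + 3·(+0.0) + 2·(-157.3) = -314.6
ΔH°rxn = (-2192.4) − (-314.6) = -1877.8 kJ/mol

ΔH°rxn = -1877.8 kJ/mol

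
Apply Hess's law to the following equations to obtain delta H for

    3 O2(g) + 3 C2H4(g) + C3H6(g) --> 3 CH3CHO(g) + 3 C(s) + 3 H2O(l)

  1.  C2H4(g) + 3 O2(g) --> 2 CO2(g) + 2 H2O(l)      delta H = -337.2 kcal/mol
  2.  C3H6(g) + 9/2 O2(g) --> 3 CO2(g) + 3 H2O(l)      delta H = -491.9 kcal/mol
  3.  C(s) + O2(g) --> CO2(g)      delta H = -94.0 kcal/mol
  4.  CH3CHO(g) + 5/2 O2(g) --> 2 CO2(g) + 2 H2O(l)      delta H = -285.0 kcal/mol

eq. 1 × 3 (×3 to match 3 C2H4(g) in the target): (3)·(-337.2) = -1011.6 kcal/mol
eq. 2 as written (C3H6(g) already on the reactant side): -491.9 kcal/mol
eq. 3 reversed and × 3 (C(s) must end up as a product; ×3 to match 3 C(s) in the target): (-3)·(-94.0) = +282.0 kcal/mol
eq. 4 reversed and × 3 (reverse to put CH3CHO(g) on the product side; scale by 3 for the 3 CH3CHO(g)): (-3)·(-285.0) = +855.0 kcal/mol
delta H = (-1011.6) + (-491.9) + (+282.0) + (+855.0) = -366.5 kcal/mol

delta H = -366.5 kcal/mol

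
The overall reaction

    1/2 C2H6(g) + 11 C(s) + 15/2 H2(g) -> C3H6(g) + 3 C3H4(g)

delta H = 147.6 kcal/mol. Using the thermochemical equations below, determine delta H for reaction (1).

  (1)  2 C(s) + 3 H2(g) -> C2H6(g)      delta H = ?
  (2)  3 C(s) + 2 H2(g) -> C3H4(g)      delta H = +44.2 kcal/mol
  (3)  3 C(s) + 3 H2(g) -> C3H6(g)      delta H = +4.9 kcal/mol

delta H = -20.2 kcal/mol

(1) reversed and × 1/2: contributes −1/2·x
(2) × 3: (3)·(+44.2) = +132.6 kcal/mol
(3) as written: +4.9 kcal/mol
+147.6 = (+132.6) + (+4.9) − 1/2·x
x = (+147.6 − (+137.5)) / (-1/2) = -20.2 kcal/mol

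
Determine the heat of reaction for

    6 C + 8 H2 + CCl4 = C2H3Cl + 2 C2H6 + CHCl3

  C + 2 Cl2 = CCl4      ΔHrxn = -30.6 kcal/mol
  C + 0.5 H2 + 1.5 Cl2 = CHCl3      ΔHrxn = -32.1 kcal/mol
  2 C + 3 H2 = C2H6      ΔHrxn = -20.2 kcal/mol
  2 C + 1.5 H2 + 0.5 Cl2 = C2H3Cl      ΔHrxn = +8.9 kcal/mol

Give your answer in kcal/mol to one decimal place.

ΔHrxn = -33.0 kcal/mol

equation 1 reversed: +30.6 kcal/mol
equation 2 as written: -32.1 kcal/mol
equation 3 × 2: (2)·(-20.2) = -40.4 kcal/mol
equation 4 as written: +8.9 kcal/mol
ΔHrxn = (-1)·(-30.6) + (1)·(-32.1) + (2)·(-20.2) + (1)·(+8.9) = -33.0 kcal/mol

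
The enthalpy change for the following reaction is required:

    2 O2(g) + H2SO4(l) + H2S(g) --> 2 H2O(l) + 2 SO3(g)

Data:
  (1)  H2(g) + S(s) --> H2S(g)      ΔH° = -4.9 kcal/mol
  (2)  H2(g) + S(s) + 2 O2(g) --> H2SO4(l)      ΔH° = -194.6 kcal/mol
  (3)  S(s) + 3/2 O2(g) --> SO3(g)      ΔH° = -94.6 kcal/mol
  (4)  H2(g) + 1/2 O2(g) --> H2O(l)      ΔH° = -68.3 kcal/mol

ΔH° = -126.3 kcal/mol

(1) reversed: +4.9 kcal/mol
(2) reversed: +194.6 kcal/mol
(3) × 2: (2)·(-94.6) = -189.2 kcal/mol
(4) × 2: (2)·(-68.3) = -136.6 kcal/mol
ΔH° = (-1)·(-4.9) + (-1)·(-194.6) + (2)·(-94.6) + (2)·(-68.3) = -126.3 kcal/mol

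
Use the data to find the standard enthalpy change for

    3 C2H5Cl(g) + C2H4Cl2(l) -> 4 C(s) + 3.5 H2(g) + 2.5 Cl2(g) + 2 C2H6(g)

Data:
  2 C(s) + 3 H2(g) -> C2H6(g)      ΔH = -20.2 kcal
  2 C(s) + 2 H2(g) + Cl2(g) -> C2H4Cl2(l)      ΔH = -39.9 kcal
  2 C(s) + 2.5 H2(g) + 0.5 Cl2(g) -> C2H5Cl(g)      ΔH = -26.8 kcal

equation 1 × 2 (×2 to match 2 C2H6(g) in the target): (2)·(-20.2) = -40.4 kcal
equation 2 reversed (C2H4Cl2(l) must end up as a reactant): +39.9 kcal
equation 3 reversed and × 3 (C2H5Cl(g) must end up as a reactant; scale by 3 for the 3 C2H5Cl(g)): (-3)·(-26.8) = +80.4 kcal
Combining the equations, ΔH = (-40.4) + (+39.9) + (+80.4) = 79.9 kcal

ΔH = 79.9 kcal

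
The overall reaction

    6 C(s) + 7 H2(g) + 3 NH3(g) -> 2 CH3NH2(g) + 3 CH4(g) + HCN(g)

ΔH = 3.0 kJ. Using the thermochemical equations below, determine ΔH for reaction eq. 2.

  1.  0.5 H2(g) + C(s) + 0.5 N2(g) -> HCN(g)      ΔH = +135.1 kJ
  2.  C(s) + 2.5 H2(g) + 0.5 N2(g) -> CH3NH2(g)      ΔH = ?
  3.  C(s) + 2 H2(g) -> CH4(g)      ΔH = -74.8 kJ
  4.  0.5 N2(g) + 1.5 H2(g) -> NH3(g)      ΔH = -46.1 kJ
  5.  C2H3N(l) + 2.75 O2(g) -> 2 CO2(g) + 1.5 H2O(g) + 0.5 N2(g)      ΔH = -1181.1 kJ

eq. 1 as written: +135.1 kJ
eq. 2 × 2: contributes 2·x
eq. 3 × 3: (3)·(-74.8) = -224.4 kJ
eq. 4 reversed and × 3: (-3)·(-46.1) = +138.3 kJ
eq. 5: not needed.
+3.0 = (+135.1) + (-224.4) + (+138.3) + 2·x
x = (+3.0 − (+49.0)) / (2) = -23.0 kJ

ΔH = -23.0 kJ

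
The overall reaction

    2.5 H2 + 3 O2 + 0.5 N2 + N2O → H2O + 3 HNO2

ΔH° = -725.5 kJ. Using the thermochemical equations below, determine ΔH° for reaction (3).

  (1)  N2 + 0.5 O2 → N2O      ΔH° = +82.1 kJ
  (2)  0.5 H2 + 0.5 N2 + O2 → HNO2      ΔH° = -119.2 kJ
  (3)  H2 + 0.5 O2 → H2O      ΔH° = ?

(1) reversed (N2O must end up as a reactant): -82.1 kJ
(2) × 3 (scale by 3 for the 3 HNO2): (3)·(-119.2) = -357.6 kJ
(3) as written (H2O already on the product side): contributes x
-725.5 = (-82.1) + (-357.6) + x
x = (-725.5 − (-439.7)) / (1) = -285.8 kJ

ΔH° = -285.8 kJ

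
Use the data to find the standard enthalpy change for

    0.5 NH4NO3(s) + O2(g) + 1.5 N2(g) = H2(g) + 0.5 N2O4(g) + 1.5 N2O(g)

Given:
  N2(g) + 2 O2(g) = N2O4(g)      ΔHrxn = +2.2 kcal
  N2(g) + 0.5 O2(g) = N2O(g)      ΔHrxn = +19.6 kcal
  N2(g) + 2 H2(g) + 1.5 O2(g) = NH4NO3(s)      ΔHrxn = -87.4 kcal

ΔHrxn = 74.2 kcal

equation 1 × 1/2: (1/2)·(+2.2) = +1.1 kcal
equation 2 × 3/2: (3/2)·(+19.6) = +29.4 kcal
equation 3 reversed and × 1/2: (-1/2)·(-87.4) = +43.7 kcal
Since enthalpy is a state function, ΔHrxn = (+1.1) + (+29.4) + (+43.7) = 74.2 kcal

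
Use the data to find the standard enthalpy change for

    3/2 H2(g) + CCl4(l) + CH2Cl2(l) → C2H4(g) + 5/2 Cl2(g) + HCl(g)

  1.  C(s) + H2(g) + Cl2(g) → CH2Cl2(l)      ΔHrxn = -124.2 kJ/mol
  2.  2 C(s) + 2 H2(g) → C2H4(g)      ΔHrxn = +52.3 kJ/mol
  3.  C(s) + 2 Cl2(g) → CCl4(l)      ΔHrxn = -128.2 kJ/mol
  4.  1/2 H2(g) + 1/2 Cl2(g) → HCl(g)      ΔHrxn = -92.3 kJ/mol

eq. 1 reversed (CH2Cl2(l) must end up as a reactant): +124.2 kJ/mol
eq. 2 as written (C2H4(g) already on the product side): +52.3 kJ/mol
eq. 3 reversed (CCl4(l) must end up as a reactant): +128.2 kJ/mol
eq. 4 as written (HCl(g) already on the product side): -92.3 kJ/mol
ΔHrxn = (+124.2) + (+52.3) + (+128.2) + (-92.3) = 212.4 kJ/mol

ΔHrxn = 212.4 kJ/mol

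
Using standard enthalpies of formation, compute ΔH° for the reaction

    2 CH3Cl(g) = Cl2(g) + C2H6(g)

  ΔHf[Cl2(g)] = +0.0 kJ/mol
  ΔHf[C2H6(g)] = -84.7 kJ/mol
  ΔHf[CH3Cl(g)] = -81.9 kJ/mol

ΔH°rxn = Σ nΔHf°(products) − Σ nΔHf°(reactants).
Products: 1·(+0.0) + 1·(-84.7) = -84.7
Reactants: 2·(-81.9) = -163.8
ΔH° = (-84.7) − (-163.8) = 79.1 kJ/mol

ΔH° = 79.1 kJ/mol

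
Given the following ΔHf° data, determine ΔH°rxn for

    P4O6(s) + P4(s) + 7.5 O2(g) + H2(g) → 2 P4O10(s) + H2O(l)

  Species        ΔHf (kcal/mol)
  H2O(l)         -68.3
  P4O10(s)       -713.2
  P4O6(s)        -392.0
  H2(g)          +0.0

ΔH°rxn = -1102.7 kcal/mol

Products: 2·(-713.2) + 1·(-68.3) = -1494.7
Reactants: 1·(-392.0) + 1·(+0.0) + 15/2·(+0.0) + 1·(+0.0) = -392.0
ΔH°rxn = (-1494.7) − (-392.0) = -1102.7 kcal/mol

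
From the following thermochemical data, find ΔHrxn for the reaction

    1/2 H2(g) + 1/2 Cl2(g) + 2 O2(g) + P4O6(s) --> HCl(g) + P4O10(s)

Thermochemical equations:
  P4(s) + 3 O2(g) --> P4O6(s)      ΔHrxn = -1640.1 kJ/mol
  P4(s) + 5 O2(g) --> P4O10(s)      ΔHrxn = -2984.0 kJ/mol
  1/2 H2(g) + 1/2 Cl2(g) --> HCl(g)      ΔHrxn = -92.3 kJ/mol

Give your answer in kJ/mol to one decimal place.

ΔHrxn = -1436.2 kJ/mol

equation 1 reversed (reverse to put P4O6(s) on the reactant side): +1640.1 kJ/mol
equation 2 as written (P4O10(s) already on the product side): -2984.0 kJ/mol
equation 3 as written (HCl(g) already on the product side): -92.3 kJ/mol
ΔHrxn = (-1)·(-1640.1) + (1)·(-2984.0) + (1)·(-92.3) = -1436.2 kJ/mol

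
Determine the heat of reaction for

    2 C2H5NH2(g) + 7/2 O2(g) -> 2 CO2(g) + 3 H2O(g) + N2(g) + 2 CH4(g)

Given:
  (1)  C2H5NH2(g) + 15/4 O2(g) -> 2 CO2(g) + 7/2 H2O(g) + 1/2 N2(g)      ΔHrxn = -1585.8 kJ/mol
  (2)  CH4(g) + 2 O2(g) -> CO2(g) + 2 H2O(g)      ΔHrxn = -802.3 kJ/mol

ΔHrxn = -1567.0 kJ/mol

(1) × 2: (2)·(-1585.8) = -3171.6 kJ/mol
(2) reversed and × 2: (-2)·(-802.3) = +1604.6 kJ/mol
Since enthalpy is a state function, ΔHrxn = (2)·(-1585.8) + (-2)·(-802.3) = -1567.0 kJ/mol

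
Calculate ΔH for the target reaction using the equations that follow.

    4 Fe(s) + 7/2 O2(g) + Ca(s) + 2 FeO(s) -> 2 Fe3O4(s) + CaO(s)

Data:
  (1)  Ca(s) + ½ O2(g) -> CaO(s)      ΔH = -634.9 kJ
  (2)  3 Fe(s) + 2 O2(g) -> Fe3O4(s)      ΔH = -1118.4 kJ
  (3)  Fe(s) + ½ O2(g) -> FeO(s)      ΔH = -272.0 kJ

(1) as written: -634.9 kJ
(2) × 2: (2)·(-1118.4) = -2236.8 kJ
(3) reversed and × 2: (-2)·(-272.0) = +544.0 kJ
Summing the manipulated equations, ΔH = (1)·(-634.9) + (2)·(-1118.4) + (-2)·(-272.0) = -2327.7 kJ

ΔH = -2327.7 kJ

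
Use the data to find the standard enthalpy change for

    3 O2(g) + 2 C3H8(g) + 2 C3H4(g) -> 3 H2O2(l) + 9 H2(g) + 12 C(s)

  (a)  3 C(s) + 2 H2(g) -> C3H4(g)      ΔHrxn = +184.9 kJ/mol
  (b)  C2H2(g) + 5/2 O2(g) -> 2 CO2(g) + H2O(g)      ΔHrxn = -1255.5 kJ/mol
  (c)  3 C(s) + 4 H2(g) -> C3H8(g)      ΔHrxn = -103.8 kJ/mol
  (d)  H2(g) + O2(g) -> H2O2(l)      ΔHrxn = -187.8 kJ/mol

ΔHrxn = -725.6 kJ/mol

(a) reversed and × 2: (-2)·(+184.9) = -369.8 kJ/mol
(b): not needed.
(c) reversed and × 2: (-2)·(-103.8) = +207.6 kJ/mol
(d) × 3: (3)·(-187.8) = -563.4 kJ/mol
By Hess's law, ΔHrxn = (-2)·(+184.9) + (-2)·(-103.8) + (3)·(-187.8) = -725.6 kJ/mol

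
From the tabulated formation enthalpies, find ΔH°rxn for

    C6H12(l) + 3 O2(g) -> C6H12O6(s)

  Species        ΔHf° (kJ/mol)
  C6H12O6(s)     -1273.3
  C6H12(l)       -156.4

Products: 1·(-1273.3) = -1273.3
Reactants: 1·(-156.4) + 3·(+0.0) = -156.4
ΔH°rxn = (-1273.3) − (-156.4) = -1116.9 kJ/mol

ΔH°rxn = -1116.9 kJ/mol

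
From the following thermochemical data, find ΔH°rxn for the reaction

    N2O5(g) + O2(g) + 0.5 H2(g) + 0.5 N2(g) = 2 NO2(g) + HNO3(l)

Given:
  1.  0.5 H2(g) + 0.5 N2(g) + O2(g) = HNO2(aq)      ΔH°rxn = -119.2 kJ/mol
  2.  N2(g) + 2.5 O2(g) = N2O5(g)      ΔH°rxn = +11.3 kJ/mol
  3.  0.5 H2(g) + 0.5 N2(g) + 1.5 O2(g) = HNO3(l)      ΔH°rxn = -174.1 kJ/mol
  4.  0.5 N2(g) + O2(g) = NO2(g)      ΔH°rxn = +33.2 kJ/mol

ΔH°rxn = -119.0 kJ/mol

eq. 1: not needed (HNO2(aq) appears nowhere else).
eq. 2 reversed (reverse to put N2O5(g) on the reactant side): -11.3 kJ/mol
eq. 3 as written (HNO3(l) already on the product side): -174.1 kJ/mol
eq. 4 × 2 (×2 to match 2 NO2(g) in the target): (2)·(+33.2) = +66.4 kJ/mol
ΔH°rxn = (-11.3) + (-174.1) + (+66.4) = -119.0 kJ/mol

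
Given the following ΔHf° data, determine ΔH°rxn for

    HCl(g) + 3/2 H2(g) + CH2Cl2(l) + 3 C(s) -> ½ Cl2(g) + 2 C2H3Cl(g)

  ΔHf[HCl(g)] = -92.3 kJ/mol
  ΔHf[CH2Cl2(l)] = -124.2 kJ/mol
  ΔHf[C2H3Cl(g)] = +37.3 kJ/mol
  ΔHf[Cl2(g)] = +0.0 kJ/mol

Products: 1/2·(+0.0) + 2·(+37.3) = +74.6
Reactants: 1·(-92.3) + 3/2·(+0.0) + 1·(-124.2) + 3·(+0.0) = -216.5
ΔH°rxn = (+74.6) − (-216.5) = 291.1 kJ/mol

ΔH°rxn = 291.1 kJ/mol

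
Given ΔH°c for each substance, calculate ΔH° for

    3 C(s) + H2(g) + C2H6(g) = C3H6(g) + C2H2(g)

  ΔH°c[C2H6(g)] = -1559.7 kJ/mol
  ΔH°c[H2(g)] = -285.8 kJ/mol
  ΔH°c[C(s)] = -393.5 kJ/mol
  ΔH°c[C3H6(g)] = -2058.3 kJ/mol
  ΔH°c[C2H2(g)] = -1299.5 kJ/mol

With combustion enthalpies, reactants minus products:
= [3·(-393.5) + 1·(-285.8) + 1·(-1559.7)] − [1·(-2058.3) + 1·(-1299.5)]
= 331.8 kJ/mol

ΔH° = 331.8 kJ/mol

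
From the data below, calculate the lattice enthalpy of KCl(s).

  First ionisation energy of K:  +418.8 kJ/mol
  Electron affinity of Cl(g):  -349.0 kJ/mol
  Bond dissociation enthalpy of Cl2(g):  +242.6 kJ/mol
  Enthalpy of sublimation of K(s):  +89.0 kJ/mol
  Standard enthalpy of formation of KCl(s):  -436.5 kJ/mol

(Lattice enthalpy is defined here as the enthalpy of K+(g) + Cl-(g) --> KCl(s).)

U = -716.6 kJ/mol

ΔHf° = 1·ΔHsub + 1·(ΣIE) + 1/2·D(Cl2) + 1·EA + U
-436.5 = 1·(+89.0) + 1·(+418.8) + 1/2·(+242.6) + 1·(-349.0) + U
U = -436.5 − (+280.1) = -716.6 kJ/mol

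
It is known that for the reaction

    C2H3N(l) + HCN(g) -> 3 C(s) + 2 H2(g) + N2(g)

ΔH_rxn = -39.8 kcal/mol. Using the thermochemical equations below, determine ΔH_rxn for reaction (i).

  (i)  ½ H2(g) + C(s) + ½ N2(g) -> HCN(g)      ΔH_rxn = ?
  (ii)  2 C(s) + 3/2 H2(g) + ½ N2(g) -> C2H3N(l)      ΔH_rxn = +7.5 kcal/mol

(i) reversed: contributes −x
(ii) reversed: -7.5 kcal/mol
-39.8 = (-7.5) − x
x = (-39.8 − (-7.5)) / (-1) = 32.3 kcal/mol

ΔH_rxn = 32.3 kcal/mol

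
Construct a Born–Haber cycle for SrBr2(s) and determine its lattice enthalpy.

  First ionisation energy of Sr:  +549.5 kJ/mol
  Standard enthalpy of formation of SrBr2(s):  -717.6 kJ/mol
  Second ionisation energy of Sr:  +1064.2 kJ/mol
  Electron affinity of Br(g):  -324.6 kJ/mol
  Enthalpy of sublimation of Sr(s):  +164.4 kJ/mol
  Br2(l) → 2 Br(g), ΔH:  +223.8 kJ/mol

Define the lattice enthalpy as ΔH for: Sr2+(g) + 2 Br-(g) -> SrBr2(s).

ΔHf° = 1·ΔHsub + 1·(ΣIE) + 1·D(Br2) + 2·EA + U
-717.6 = 1·(+164.4) + 1·(+1613.7) + 1·(+223.8) + 2·(-324.6) + U
U = -717.6 − (+1352.7) = -2070.3 kJ/mol

U = -2070.3 kJ/mol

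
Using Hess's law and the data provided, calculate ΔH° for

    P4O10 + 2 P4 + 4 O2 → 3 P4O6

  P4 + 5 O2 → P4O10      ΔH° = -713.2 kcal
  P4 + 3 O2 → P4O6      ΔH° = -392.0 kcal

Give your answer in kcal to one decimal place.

ΔH° = -462.8 kcal

equation 1 reversed: +713.2 kcal
equation 2 × 3: (3)·(-392.0) = -1176.0 kcal
ΔH° = (+713.2) + (-1176.0) = -462.8 kcal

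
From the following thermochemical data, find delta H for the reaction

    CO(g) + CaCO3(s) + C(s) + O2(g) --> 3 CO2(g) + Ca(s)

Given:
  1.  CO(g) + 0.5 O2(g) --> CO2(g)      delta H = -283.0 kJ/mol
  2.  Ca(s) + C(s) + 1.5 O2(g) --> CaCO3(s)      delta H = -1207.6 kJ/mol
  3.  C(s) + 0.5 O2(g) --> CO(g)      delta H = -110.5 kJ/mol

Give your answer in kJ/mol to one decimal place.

delta H = 137.6 kJ/mol

eq. 1 × 3: (3)·(-283.0) = -849.0 kJ/mol
eq. 2 reversed: +1207.6 kJ/mol
eq. 3 × 2: (2)·(-110.5) = -221.0 kJ/mol
Summing the manipulated equations, delta H = (-849.0) + (+1207.6) + (-221.0) = 137.6 kJ/mol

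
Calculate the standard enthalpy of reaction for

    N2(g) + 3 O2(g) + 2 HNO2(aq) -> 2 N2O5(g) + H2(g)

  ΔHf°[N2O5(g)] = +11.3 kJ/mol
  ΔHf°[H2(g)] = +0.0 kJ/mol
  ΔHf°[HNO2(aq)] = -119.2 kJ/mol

Products: 2·(+11.3) + 1·(+0.0) = +22.6
Reactants: 1·(+0.0) + 3·(+0.0) + 2·(-119.2) = -238.4
ΔH°rxn = (+22.6) − (-238.4) = 261.0 kJ/mol

ΔH°rxn = 261.0 kJ/mol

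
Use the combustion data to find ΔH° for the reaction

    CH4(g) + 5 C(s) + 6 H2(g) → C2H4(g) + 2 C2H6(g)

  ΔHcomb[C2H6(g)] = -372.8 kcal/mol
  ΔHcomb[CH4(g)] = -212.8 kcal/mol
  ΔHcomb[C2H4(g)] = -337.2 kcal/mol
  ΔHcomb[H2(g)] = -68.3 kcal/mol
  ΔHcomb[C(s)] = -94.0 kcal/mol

ΔH° = -9.8 kcal/mol

Using ΔH = Σ nΔHc°(reactants) − Σ nΔHc°(products):
= [1·(-212.8) + 5·(-94.0) + 6·(-68.3)] − [1·(-337.2) + 2·(-372.8)]
= -9.8 kcal/mol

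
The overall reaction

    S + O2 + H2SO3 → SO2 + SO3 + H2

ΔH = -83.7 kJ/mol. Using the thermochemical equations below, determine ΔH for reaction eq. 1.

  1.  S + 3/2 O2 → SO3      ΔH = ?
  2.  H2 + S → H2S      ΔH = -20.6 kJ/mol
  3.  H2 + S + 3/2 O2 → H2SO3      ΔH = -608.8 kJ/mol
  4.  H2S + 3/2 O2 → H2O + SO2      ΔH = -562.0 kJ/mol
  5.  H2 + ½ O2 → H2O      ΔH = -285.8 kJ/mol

ΔH = -395.7 kJ/mol

eq. 1 as written (SO3 already on the product side): contributes x
eq. 2 as written: -20.6 kJ/mol
eq. 3 reversed (H2SO3 must end up as a reactant): +608.8 kJ/mol
eq. 4 as written (SO2 already on the product side): -562.0 kJ/mol
eq. 5 reversed: +285.8 kJ/mol
-83.7 = (-20.6) + (+608.8) + (-562.0) + (+285.8) + x
x = (-83.7 − (+312.0)) / (1) = -395.7 kJ/mol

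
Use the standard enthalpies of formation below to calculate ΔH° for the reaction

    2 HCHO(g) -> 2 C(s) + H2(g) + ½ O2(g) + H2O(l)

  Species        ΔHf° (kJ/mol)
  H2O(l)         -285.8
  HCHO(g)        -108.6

Products: 2·(+0.0) + 1·(+0.0) + 1/2·(+0.0) + 1·(-285.8) = -285.8
Reactants: 2·(-108.6) = -217.2
ΔH° = (-285.8) − (-217.2) = -68.6 kJ/mol

ΔH° = -68.6 kJ/mol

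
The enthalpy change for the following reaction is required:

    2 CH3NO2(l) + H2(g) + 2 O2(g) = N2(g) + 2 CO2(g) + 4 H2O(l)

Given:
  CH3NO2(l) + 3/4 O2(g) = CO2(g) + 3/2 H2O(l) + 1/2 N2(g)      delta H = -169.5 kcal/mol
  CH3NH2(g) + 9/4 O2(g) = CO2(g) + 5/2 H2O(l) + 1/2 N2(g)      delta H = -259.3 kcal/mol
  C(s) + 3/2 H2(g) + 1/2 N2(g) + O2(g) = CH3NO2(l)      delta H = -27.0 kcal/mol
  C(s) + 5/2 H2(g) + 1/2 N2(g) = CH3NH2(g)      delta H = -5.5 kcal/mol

equation 1 as written: -169.5 kcal/mol
equation 2 as written: -259.3 kcal/mol
equation 3 reversed: +27.0 kcal/mol
equation 4 as written: -5.5 kcal/mol
Since enthalpy is a state function, delta H = (-169.5) + (-259.3) + (+27.0) + (-5.5) = -407.3 kcal/mol

delta H = -407.3 kcal/mol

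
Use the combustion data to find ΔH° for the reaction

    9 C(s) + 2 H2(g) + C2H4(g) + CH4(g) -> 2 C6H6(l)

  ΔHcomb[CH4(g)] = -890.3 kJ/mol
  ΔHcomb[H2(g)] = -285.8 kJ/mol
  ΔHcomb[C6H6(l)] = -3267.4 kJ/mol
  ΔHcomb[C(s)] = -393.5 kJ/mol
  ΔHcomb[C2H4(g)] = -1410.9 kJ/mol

ΔH° = 120.5 kJ/mol

With combustion enthalpies, reactants minus products:
= [9·(-393.5) + 2·(-285.8) + 1·(-1410.9) + 1·(-890.3)] − [2·(-3267.4)]
= 120.5 kJ/mol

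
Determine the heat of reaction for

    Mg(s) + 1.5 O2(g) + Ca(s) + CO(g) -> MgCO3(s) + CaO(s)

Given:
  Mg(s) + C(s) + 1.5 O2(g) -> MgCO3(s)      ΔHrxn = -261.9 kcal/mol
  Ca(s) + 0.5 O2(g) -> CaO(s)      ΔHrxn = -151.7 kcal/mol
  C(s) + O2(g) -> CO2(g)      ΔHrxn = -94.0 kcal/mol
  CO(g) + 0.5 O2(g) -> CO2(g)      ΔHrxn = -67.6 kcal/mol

ΔHrxn = -387.2 kcal/mol

equation 1 as written (MgCO3(s) already on the product side): -261.9 kcal/mol
equation 2 as written (CaO(s) already on the product side): -151.7 kcal/mol
equation 3 reversed: +94.0 kcal/mol
equation 4 as written (CO(g) already on the reactant side): -67.6 kcal/mol
ΔHrxn = (1)·(-261.9) + (1)·(-151.7) + (-1)·(-94.0) + (1)·(-67.6) = -387.2 kcal/mol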